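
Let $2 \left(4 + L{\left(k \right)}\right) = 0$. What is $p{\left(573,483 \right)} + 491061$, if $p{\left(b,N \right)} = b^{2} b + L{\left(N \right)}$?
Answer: $188623574$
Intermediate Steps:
$L{\left(k \right)} = -4$ ($L{\left(k \right)} = -4 + \frac{1}{2} \cdot 0 = -4 + 0 = -4$)
$p{\left(b,N \right)} = -4 + b^{3}$ ($p{\left(b,N \right)} = b^{2} b - 4 = b^{3} - 4 = -4 + b^{3}$)
$p{\left(573,483 \right)} + 491061 = \left(-4 + 573^{3}\right) + 491061 = \left(-4 + 188132517\right) + 491061 = 188132513 + 491061 = 188623574$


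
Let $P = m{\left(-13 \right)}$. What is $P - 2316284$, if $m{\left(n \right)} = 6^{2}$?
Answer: $-2316248$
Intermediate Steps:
$m{\left(n \right)} = 36$
$P = 36$
$P - 2316284 = 36 - 2316284 = -2316248$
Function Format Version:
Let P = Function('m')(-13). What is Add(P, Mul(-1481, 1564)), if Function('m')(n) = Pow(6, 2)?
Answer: -2316248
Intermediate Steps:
Function('m')(n) = 36
P = 36
Add(P, Mul(-1481, 1564)) = Add(36, Mul(-1481, 1564)) = Add(36, -2316284) = -2316248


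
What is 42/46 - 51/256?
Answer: 4203/5888 ≈ 0.71382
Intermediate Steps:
42/46 - 51/256 = 42*(1/46) - 51*1/256 = 21/23 - 51/256 = 4203/5888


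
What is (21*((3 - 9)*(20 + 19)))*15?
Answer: -73710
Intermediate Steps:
(21*((3 - 9)*(20 + 19)))*15 = (21*(-6*39))*15 = (21*(-234))*15 = -4914*15 = -73710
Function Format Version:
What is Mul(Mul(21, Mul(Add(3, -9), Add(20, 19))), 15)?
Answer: -73710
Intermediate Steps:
Mul(Mul(21, Mul(Add(3, -9), Add(20, 19))), 15) = Mul(Mul(21, Mul(-6, 39)), 15) = Mul(Mul(21, -234), 15) = Mul(-4914, 15) = -73710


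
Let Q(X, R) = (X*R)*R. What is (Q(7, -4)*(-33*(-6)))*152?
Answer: 3370752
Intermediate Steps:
Q(X, R) = X*R² (Q(X, R) = (R*X)*R = X*R²)
(Q(7, -4)*(-33*(-6)))*152 = ((7*(-4)²)*(-33*(-6)))*152 = ((7*16)*198)*152 = (112*198)*152 = 22176*152 = 3370752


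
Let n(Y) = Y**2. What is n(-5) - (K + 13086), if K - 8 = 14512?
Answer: -27581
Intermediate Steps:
K = 14520 (K = 8 + 14512 = 14520)
n(-5) - (K + 13086) = (-5)**2 - (14520 + 13086) = 25 - 1*27606 = 25 - 27606 = -27581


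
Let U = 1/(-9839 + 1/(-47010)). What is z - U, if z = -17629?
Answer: -8153965844929/462531391 ≈ -17629.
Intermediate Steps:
U = -47010/462531391 (U = 1/(-9839 - 1/47010) = 1/(-462531391/47010) = -47010/462531391 ≈ -0.00010164)
z - U = -17629 - 1*(-47010/462531391) = -17629 + 47010/462531391 = -8153965844929/462531391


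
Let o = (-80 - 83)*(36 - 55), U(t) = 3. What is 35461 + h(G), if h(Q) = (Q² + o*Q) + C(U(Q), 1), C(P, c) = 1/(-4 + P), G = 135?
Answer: 471780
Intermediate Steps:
o = 3097 (o = -163*(-19) = 3097)
h(Q) = -1 + Q² + 3097*Q (h(Q) = (Q² + 3097*Q) + 1/(-4 + 3) = (Q² + 3097*Q) + 1/(-1) = (Q² + 3097*Q) - 1 = -1 + Q² + 3097*Q)
35461 + h(G) = 35461 + (-1 + 135² + 3097*135) = 35461 + (-1 + 18225 + 418095) = 35461 + 436319 = 471780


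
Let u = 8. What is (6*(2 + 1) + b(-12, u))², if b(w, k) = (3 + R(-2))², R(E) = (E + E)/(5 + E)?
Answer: 34969/81 ≈ 431.72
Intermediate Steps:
R(E) = 2*E/(5 + E) (R(E) = (2*E)/(5 + E) = 2*E/(5 + E))
b(w, k) = 25/9 (b(w, k) = (3 + 2*(-2)/(5 - 2))² = (3 + 2*(-2)/3)² = (3 + 2*(-2)*(⅓))² = (3 - 4/3)² = (5/3)² = 25/9)
(6*(2 + 1) + b(-12, u))² = (6*(2 + 1) + 25/9)² = (6*3 + 25/9)² = (18 + 25/9)² = (187/9)² = 34969/81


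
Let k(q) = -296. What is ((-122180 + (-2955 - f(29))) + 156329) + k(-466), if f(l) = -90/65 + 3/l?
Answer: 11649029/377 ≈ 30899.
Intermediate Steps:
f(l) = -18/13 + 3/l (f(l) = -90*1/65 + 3/l = -18/13 + 3/l)
((-122180 + (-2955 - f(29))) + 156329) + k(-466) = ((-122180 + (-2955 - (-18/13 + 3/29))) + 156329) - 296 = ((-122180 + (-2955 - 1*(-483/377))) + 156329) - 296 = ((-122180 + (-2955 + 483/377)) + 156329) - 296 = ((-122180 - 1113552/377) + 156329) - 296 = (-47175412/377 + 156329) - 296 = 11760621/377 - 296 = 11649029/377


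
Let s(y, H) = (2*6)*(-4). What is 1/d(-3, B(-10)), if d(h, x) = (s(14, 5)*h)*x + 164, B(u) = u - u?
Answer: 1/164 ≈ 0.0060976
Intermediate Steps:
s(y, H) = -48 (s(y, H) = 12*(-4) = -48)
B(u) = 0
d(h, x) = 164 - 48*h*x (d(h, x) = (-48*h)*x + 164 = -48*h*x + 164 = 164 - 48*h*x)
1/d(-3, B(-10)) = 1/(164 - 48*(-3)*0) = 1/(164 + 0) = 1/164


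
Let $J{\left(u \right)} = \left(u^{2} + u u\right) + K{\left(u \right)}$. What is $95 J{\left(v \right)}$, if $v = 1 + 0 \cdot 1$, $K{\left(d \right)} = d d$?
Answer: $285$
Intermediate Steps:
$K{\left(d \right)} = d^{2}$
$v = 1$ ($v = 1 + 0 = 1$)
$J{\left(u \right)} = 3 u^{2}$ ($J{\left(u \right)} = \left(u^{2} + u u\right) + u^{2} = \left(u^{2} + u^{2}\right) + u^{2} = 2 u^{2} + u^{2} = 3 u^{2}$)
$95 J{\left(v \right)} = 95 \cdot 3 \cdot 1^{2} = 95 \cdot 3 \cdot 1 = 95 \cdot 3 = 285$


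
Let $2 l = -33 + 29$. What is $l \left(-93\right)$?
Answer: $186$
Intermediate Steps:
$l = -2$ ($l = \frac{-33 + 29}{2} = \frac{1}{2} \left(-4\right) = -2$)
$l \left(-93\right) = \left(-2\right) \left(-93\right) = 186$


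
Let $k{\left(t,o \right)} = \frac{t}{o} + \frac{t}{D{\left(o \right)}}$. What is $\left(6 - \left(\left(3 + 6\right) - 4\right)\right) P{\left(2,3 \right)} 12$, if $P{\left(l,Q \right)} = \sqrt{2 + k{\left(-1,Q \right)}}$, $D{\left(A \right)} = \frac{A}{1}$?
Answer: $8 \sqrt{3} \approx 13.856$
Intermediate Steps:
$D{\left(A \right)} = A$ ($D{\left(A \right)} = A 1 = A$)
$k{\left(t,o \right)} = \frac{2 t}{o}$ ($k{\left(t,o \right)} = \frac{t}{o} + \frac{t}{o} = \frac{2 t}{o}$)
$P{\left(l,Q \right)} = \sqrt{2 - \frac{2}{Q}}$ ($P{\left(l,Q \right)} = \sqrt{2 + 2 \left(-1\right) \frac{1}{Q}} = \sqrt{2 - \frac{2}{Q}}$)
$\left(6 - \left(\left(3 + 6\right) - 4\right)\right) P{\left(2,3 \right)} 12 = \left(6 - \left(\left(3 + 6\right) - 4\right)\right) \sqrt{2} \sqrt{\frac{-1 + 3}{3}} \cdot 12 = \left(6 - \left(9 - 4\right)\right) \sqrt{2} \sqrt{\frac{1}{3} \cdot 2} \cdot 12 = \left(6 - 5\right) \sqrt{2} \sqrt{\frac{2}{3}} \cdot 12 = \left(6 - 5\right) \sqrt{2} \frac{\sqrt{6}}{3} \cdot 12 = 1 \frac{2 \sqrt{3}}{3} \cdot 12 = \frac{2 \sqrt{3}}{3} \cdot 12 = 8 \sqrt{3}$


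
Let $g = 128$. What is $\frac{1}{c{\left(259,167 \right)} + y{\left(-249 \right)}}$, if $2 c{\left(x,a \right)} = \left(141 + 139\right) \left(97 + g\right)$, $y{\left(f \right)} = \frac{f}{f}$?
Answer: $\frac{1}{31501} \approx 3.1745 \cdot 10^{-5}$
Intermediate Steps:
$y{\left(f \right)} = 1$
$c{\left(x,a \right)} = 31500$ ($c{\left(x,a \right)} = \frac{\left(141 + 139\right) \left(97 + 128\right)}{2} = \frac{280 \cdot 225}{2} = \frac{1}{2} \cdot 63000 = 31500$)
$\frac{1}{c{\left(259,167 \right)} + y{\left(-249 \right)}} = \frac{1}{31500 + 1} = \frac{1}{31501}$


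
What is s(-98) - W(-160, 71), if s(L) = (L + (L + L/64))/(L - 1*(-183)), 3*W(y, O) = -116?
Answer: 296557/8160 ≈ 36.343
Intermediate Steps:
W(y, O) = -116/3 (W(y, O) = (1/3)*(-116) = -116/3)
s(L) = 129*L/(64*(183 + L)) (s(L) = (L + (L + L*(1/64)))/(L + 183) = (L + (L + L/64))/(183 + L) = (L + 65*L/64)/(183 + L) = (129*L/64)/(183 + L) = 129*L/(64*(183 + L)))
s(-98) - W(-160, 71) = (129/64)*(-98)/(183 - 98) - 1*(-116/3) = (129/64)*(-98)/85 + 116/3 = (129/64)*(-98)*(1/85) + 116/3 = -6321/2720 + 116/3 = 296557/8160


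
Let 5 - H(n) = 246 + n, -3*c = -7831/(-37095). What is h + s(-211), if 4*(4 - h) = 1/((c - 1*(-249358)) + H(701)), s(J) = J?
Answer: -22890032562897/110579866916 ≈ -207.00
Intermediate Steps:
c = -7831/111285 (c = -(-7831)/(3*(-37095)) = -(-7831)*(-1)/(3*37095) = -⅓*7831/37095 = -7831/111285 ≈ -0.070369)
H(n) = -241 - n (H(n) = 5 - (246 + n) = 5 + (-246 - n) = -241 - n)
h = 442319356379/110579866916 (h = 4 - 1/(4*((-7831/111285 - 1*(-249358)) + (-241 - 1*701))) = 4 - 1/(4*((-7831/111285 + 249358) + (-241 - 701))) = 4 - 1/(4*(27749797199/111285 - 942)) = 4 - 1/(4*27644966729/111285) = 4 - ¼*111285/27644966729 = 4 - 111285/110579866916 = 442319356379/110579866916 ≈ 4.0000)
h + s(-211) = 442319356379/110579866916 - 211 = -22890032562897/110579866916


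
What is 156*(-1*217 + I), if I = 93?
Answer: -19344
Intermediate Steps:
156*(-1*217 + I) = 156*(-1*217 + 93) = 156*(-217 + 93) = 156*(-124) = -19344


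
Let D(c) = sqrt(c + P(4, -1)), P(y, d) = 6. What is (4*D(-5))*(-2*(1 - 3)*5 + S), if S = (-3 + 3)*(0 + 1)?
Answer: 80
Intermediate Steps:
S = 0 (S = 0*1 = 0)
D(c) = sqrt(6 + c) (D(c) = sqrt(c + 6) = sqrt(6 + c))
(4*D(-5))*(-2*(1 - 3)*5 + S) = (4*sqrt(6 - 5))*(-2*(1 - 3)*5 + 0) = (4*sqrt(1))*(-2*(-2)*5 + 0) = (4*1)*(4*5 + 0) = 4*(20 + 0) = 4*20 = 80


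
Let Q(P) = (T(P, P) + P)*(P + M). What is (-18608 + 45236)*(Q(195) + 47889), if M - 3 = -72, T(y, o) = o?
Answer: 2583688212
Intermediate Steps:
M = -69 (M = 3 - 72 = -69)
Q(P) = 2*P*(-69 + P) (Q(P) = (P + P)*(P - 69) = (2*P)*(-69 + P) = 2*P*(-69 + P))
(-18608 + 45236)*(Q(195) + 47889) = (-18608 + 45236)*(2*195*(-69 + 195) + 47889) = 26628*(2*195*126 + 47889) = 26628*(49140 + 47889) = 26628*97029 = 2583688212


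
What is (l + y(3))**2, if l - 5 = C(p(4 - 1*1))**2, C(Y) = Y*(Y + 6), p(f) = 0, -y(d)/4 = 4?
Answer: 121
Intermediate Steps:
y(d) = -16 (y(d) = -4*4 = -16)
C(Y) = Y*(6 + Y)
l = 5 (l = 5 + (0*(6 + 0))**2 = 5 + (0*6)**2 = 5 + 0**2 = 5 + 0 = 5)
(l + y(3))**2 = (5 - 16)**2 = (-11)**2 = 121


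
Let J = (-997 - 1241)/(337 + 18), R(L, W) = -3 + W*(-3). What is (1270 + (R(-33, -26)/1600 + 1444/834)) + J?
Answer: 11989405001/9474240 ≈ 1265.5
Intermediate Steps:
R(L, W) = -3 - 3*W
J = -2238/355 ≈ -6.3042
(1270 + (R(-33, -26)/1600 + 1444/834)) + J = (1270 + ((-3 - 3*(-26))/1600 + 1444/834)) - 2238/355 = (1270 + ((-3 + 78)*(1/1600) + 1444*(1/834))) - 2238/355 = (1270 + (75*(1/1600) + 722/417)) - 2238/355 = (1270 + (3/64 + 722/417)) - 2238/355 = (1270 + 47459/26688) - 2238/355 = 33941219/26688 - 2238/355 = 11989405001/9474240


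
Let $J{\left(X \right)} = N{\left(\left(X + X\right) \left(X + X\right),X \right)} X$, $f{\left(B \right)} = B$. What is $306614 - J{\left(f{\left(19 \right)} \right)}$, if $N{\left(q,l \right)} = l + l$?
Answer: $305892$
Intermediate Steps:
$N{\left(q,l \right)} = 2 l$
$J{\left(X \right)} = 2 X^{2}$ ($J{\left(X \right)} = 2 X X = 2 X^{2}$)
$306614 - J{\left(f{\left(19 \right)} \right)} = 306614 - 2 \cdot 19^{2} = 306614 - 2 \cdot 361 = 306614 - 722 = 305892$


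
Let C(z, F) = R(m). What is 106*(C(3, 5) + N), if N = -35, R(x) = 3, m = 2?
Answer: -3392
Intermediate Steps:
C(z, F) = 3
106*(C(3, 5) + N) = 106*(3 - 35) = 106*(-32) = -3392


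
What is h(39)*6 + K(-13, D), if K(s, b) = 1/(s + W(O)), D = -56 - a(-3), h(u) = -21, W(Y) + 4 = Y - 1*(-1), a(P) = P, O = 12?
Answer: -505/4 ≈ -126.25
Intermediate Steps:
W(Y) = -3 + Y (W(Y) = -4 + (Y - 1*(-1)) = -4 + (Y + 1) = -4 + (1 + Y) = -3 + Y)
D = -53 (D = -56 - 1*(-3) = -56 + 3 = -53)
K(s, b) = 1/(9 + s) (K(s, b) = 1/(s + (-3 + 12)) = 1/(s + 9) = 1/(9 + s))
h(39)*6 + K(-13, D) = -21*6 + 1/(9 - 13) = -126 + 1/(-4) = -126 - ¼ = -505/4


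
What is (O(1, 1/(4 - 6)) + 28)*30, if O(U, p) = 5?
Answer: 990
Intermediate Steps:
(O(1, 1/(4 - 6)) + 28)*30 = (5 + 28)*30 = 33*30 = 990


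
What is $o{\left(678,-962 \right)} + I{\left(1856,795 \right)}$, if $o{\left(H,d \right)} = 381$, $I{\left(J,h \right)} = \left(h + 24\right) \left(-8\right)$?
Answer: $-6171$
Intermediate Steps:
$I{\left(J,h \right)} = -192 - 8 h$ ($I{\left(J,h \right)} = \left(24 + h\right) \left(-8\right) = -192 - 8 h$)
$o{\left(678,-962 \right)} + I{\left(1856,795 \right)} = 381 - 6552 = -6171$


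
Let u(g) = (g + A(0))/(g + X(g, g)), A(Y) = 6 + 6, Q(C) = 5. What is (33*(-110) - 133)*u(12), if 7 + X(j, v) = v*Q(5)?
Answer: -90312/65 ≈ -1389.4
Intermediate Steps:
X(j, v) = -7 + 5*v (X(j, v) = -7 + v*5 = -7 + 5*v)
A(Y) = 12
u(g) = (12 + g)/(-7 + 6*g) (u(g) = (g + 12)/(g + (-7 + 5*g)) = (12 + g)/(-7 + 6*g))
(33*(-110) - 133)*u(12) = (33*(-110) - 133)*((12 + 12)/(-7 + 6*12)) = (-3630 - 133)*(24/(-7 + 72)) = -3763*24/65 = -90312/65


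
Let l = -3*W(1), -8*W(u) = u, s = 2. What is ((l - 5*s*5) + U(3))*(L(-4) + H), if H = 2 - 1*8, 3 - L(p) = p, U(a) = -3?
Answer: -421/8 ≈ -52.625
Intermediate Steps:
W(u) = -u/8
l = 3/8 (l = -(-3)/8 = -3*(-⅛) = 3/8 ≈ 0.37500)
L(p) = 3 - p
H = -6 (H = 2 - 8 = -6)
((l - 5*s*5) + U(3))*(L(-4) + H) = ((3/8 - 5*2*5) - 3)*((3 - 1*(-4)) - 6) = ((3/8 - 10*5) - 3)*((3 + 4) - 6) = ((3/8 - 50) - 3)*(7 - 6) = (-397/8 - 3)*1 = -421/8*1 = -421/8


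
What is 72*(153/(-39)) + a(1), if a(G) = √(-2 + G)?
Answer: -3672/13 + I ≈ -282.46 + 1.0*I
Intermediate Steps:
72*(153/(-39)) + a(1) = 72*(153/(-39)) + √(-2 + 1) = 72*(153*(-1/39)) + √(-1) = 72*(-51/13) + I = -3672/13 + I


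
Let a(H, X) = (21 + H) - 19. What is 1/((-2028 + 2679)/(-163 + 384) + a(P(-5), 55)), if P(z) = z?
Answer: -221/12 ≈ -18.417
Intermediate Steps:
a(H, X) = 2 + H
1/((-2028 + 2679)/(-163 + 384) + a(P(-5), 55)) = 1/((-2028 + 2679)/(-163 + 384) + (2 - 5)) = 1/(651/221 - 3) = 1/(-12/221) = -221/12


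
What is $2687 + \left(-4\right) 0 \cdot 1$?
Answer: $2687$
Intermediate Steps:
$2687 + \left(-4\right) 0 \cdot 1 = 2687 + 0 \cdot 1 = 2687 + 0 = 2687$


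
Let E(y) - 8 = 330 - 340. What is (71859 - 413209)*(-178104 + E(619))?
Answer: 60796483100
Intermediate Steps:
E(y) = -2 (E(y) = 8 + (330 - 340) = 8 - 10 = -2)
(71859 - 413209)*(-178104 + E(619)) = (71859 - 413209)*(-178104 - 2) = -341350*(-178106) = 60796483100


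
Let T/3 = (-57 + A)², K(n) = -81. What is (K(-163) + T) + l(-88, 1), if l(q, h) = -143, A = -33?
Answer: 24076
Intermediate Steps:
T = 24300 (T = 3*(-57 - 33)² = 3*(-90)² = 3*8100 = 24300)
(K(-163) + T) + l(-88, 1) = (-81 + 24300) - 143 = 24219 - 143 = 24076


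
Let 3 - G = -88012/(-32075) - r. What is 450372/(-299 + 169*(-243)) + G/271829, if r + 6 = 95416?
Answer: -146160136876217/13871794043425 ≈ -10.536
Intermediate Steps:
r = 95410 (r = -6 + 95416 = 95410)
G = 3060283963/32075 (G = 3 - (-88012/(-32075) - 1*95410) = 3 - (-88012*(-1/32075) - 95410) = 3 - (88012/32075 - 95410) = 3 - 1*(-3060187738/32075) = 3 + 3060187738/32075 = 3060283963/32075 ≈ 95410.)
450372/(-299 + 169*(-243)) + G/271829 = 450372/(-299 + 169*(-243)) + (3060283963/32075)/271829 = 450372/(-299 - 41067) + (3060283963/32075)*(1/271829) = 450372/(-41366) + 3060283963/8718915175 = 450372*(-1/41366) + 3060283963/8718915175 = -17322/1591 + 3060283963/8718915175 = -146160136876217/13871794043425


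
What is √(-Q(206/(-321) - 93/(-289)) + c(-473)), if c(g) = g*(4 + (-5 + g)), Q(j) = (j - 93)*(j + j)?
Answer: √1928988089923246/92769 ≈ 473.44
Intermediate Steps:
Q(j) = 2*j*(-93 + j) (Q(j) = (-93 + j)*(2*j) = 2*j*(-93 + j))
c(g) = g*(-1 + g)
√(-Q(206/(-321) - 93/(-289)) + c(-473)) = √(-2*(206/(-321) - 93/(-289))*(-93 + (206/(-321) - 93/(-289))) - 473*(-1 - 473)) = √(-2*(206*(-1/321) - 93*(-1/289))*(-93 + (206*(-1/321) - 93*(-1/289))) - 473*(-474)) = √(-2*(-206/321 + 93/289)*(-93 + (-206/321 + 93/289)) + 224202) = √(-2*(-29681)*(-93 - 29681/92769)/92769 + 224202) = √(-2*(-29681)*(-8657198)/(92769*92769) + 224202) = √(-1*513908587676/8606087361 + 224202) = √(-513908587676/8606087361 + 224202) = √(1928988089923246/8606087361) = √1928988089923246/92769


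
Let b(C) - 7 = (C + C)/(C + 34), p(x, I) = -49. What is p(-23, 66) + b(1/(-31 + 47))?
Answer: -22888/545 ≈ -41.996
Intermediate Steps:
b(C) = 7 + 2*C/(34 + C) (b(C) = 7 + (C + C)/(C + 34) = 7 + (2*C)/(34 + C) = 7 + 2*C/(34 + C))
p(-23, 66) + b(1/(-31 + 47)) = -49 + (238 + 9/(-31 + 47))/(34 + 1/(-31 + 47)) = -49 + (238 + 9/16)/(34 + 1/16) = -49 + (238 + 9*(1/16))/(34 + 1/16) = -49 + (238 + 9/16)/(545/16) = -49 + (16/545)*(3817/16) = -49 + 3817/545 = -22888/545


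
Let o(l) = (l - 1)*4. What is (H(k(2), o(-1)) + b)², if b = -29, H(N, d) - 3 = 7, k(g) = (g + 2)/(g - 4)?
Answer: 361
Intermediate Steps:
k(g) = (2 + g)/(-4 + g)
o(l) = -4 + 4*l (o(l) = (-1 + l)*4 = -4 + 4*l)
H(N, d) = 10 (H(N, d) = 3 + 7 = 10)
(H(k(2), o(-1)) + b)² = (10 - 29)² = (-19)² = 361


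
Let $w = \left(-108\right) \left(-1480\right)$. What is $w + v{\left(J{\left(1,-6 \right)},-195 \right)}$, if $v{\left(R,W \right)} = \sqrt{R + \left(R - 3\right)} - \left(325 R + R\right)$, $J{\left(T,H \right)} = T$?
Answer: $159514 + i \approx 1.5951 \cdot 10^{5} + 1.0 i$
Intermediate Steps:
$w = 159840$
$v{\left(R,W \right)} = \sqrt{-3 + 2 R} - 326 R$ ($v{\left(R,W \right)} = \sqrt{R + \left(R - 3\right)} - 326 R = \sqrt{R + \left(-3 + R\right)} - 326 R = \sqrt{-3 + 2 R} - 326 R$)
$w + v{\left(J{\left(1,-6 \right)},-195 \right)} = 159840 + \left(\sqrt{-3 + 2 \cdot 1} - 326\right) = 159840 - \left(326 - \sqrt{-3 + 2}\right) = 159840 - \left(326 - \sqrt{-1}\right) = 159840 - \left(326 - i\right) = 159514 + i$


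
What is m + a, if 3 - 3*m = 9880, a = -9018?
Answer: -36931/3 ≈ -12310.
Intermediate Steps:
m = -9877/3 (m = 1 - 1/3*9880 = 1 - 9880/3 = -9877/3 ≈ -3292.3)
m + a = -9877/3 - 9018 = -36931/3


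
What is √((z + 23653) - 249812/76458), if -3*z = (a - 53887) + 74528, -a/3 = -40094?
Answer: I*√3787543093798/12743 ≈ 152.72*I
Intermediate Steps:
a = 120282 (a = -3*(-40094) = 120282)
z = -140923/3 (z = -((120282 - 53887) + 74528)/3 = -(66395 + 74528)/3 = -⅓*140923 = -140923/3 ≈ -46974.)
√((z + 23653) - 249812/76458) = √((-140923/3 + 23653) - 249812/76458) = √(-69964/3 - 249812*1/76458) = √(-69964/3 - 124906/38229) = √(-297225386/12743) = I*√3787543093798/12743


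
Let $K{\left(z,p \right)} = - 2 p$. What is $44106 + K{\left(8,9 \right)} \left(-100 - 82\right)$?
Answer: $47382$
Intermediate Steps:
$44106 + K{\left(8,9 \right)} \left(-100 - 82\right) = 44106 + \left(-2\right) 9 \left(-100 - 82\right) = 44106 - -3276 = 44106 + 3276 = 47382$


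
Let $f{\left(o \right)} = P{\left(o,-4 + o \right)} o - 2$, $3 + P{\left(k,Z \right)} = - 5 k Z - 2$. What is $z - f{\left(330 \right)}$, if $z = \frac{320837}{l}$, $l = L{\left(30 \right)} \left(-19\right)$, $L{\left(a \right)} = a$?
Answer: $\frac{101179610803}{570} \approx 1.7751 \cdot 10^{8}$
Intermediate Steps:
$l = -570$ ($l = 30 \left(-19\right) = -570$)
$P{\left(k,Z \right)} = -5 - 5 Z k$ ($P{\left(k,Z \right)} = -3 + \left(- 5 k Z - 2\right) = -3 - \left(2 + 5 Z k\right) = -5 - 5 Z k$)
$f{\left(o \right)} = -2 + o \left(-5 - 5 o \left(-4 + o\right)\right)$ ($f{\left(o \right)} = \left(-5 - 5 \left(-4 + o\right) o\right) o - 2 = \left(-5 - 5 o \left(-4 + o\right)\right) o - 2 = o \left(-5 - 5 o \left(-4 + o\right)\right) - 2 = -2 + o \left(-5 - 5 o \left(-4 + o\right)\right)$)
$z = - \frac{320837}{570}$ ($z = \frac{320837}{-570} = 320837 \left(- \frac{1}{570}\right) = - \frac{320837}{570} \approx -562.87$)
$z - f{\left(330 \right)} = - \frac{320837}{570} - \left(-2 - 1650 \left(1 + 330 \left(-4 + 330\right)\right)\right) = - \frac{320837}{570} - \left(-2 - 1650 \left(1 + 330 \cdot 326\right)\right) = - \frac{320837}{570} - \left(-2 - 1650 \left(1 + 107580\right)\right) = - \frac{320837}{570} - \left(-2 - 1650 \cdot 107581\right) = - \frac{320837}{570} - \left(-2 - 177508650\right) = - \frac{320837}{570} - -177508652 = - \frac{320837}{570} + 177508652 = \frac{101179610803}{570}$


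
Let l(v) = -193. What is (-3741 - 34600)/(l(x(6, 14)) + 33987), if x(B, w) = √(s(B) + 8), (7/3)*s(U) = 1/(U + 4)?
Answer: -38341/33794 ≈ -1.1346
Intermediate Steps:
s(U) = 3/(7*(4 + U)) (s(U) = 3/(7*(U + 4)) = 3/(7*(4 + U)))
x(B, w) = √(8 + 3/(7*(4 + B))) (x(B, w) = √(3/(7*(4 + B)) + 8) = √(8 + 3/(7*(4 + B))))
(-3741 - 34600)/(l(x(6, 14)) + 33987) = (-3741 - 34600)/(-193 + 33987) = -38341/33794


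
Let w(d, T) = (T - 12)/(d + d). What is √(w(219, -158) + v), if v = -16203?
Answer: I*√777130698/219 ≈ 127.29*I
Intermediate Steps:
w(d, T) = (-12 + T)/(2*d) (w(d, T) = (-12 + T)/((2*d)) = (-12 + T)*(1/(2*d)) = (-12 + T)/(2*d))
√(w(219, -158) + v) = √((½)*(-12 - 158)/219 - 16203) = √((½)*(1/219)*(-170) - 16203) = √(-85/219 - 16203) = √(-3548542/219) = I*√777130698/219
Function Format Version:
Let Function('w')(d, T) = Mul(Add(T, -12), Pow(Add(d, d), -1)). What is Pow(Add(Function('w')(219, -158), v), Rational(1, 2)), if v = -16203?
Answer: Mul(Rational(1, 219), I, Pow(777130698, Rational(1, 2))) ≈ Mul(127.29, I)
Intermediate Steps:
Function('w')(d, T) = Mul(Rational(1, 2), Pow(d, -1), Add(-12, T)) (Function('w')(d, T) = Mul(Add(-12, T), Pow(Mul(2, d), -1)) = Mul(Add(-12, T), Mul(Rational(1, 2), Pow(d, -1))) = Mul(Rational(1, 2), Pow(d, -1), Add(-12, T)))
Pow(Add(Function('w')(219, -158), v), Rational(1, 2)) = Pow(Add(Mul(Rational(1, 2), Pow(219, -1), Add(-12, -158)), -16203), Rational(1, 2)) = Pow(Add(Mul(Rational(1, 2), Rational(1, 219), -170), -16203), Rational(1, 2)) = Pow(Add(Rational(-85, 219), -16203), Rational(1, 2)) = Pow(Rational(-3548542, 219), Rational(1, 2)) = Mul(Rational(1, 219), I, Pow(777130698, Rational(1, 2)))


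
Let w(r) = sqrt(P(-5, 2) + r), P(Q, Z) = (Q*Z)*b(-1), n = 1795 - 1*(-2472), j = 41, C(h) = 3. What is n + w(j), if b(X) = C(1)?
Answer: 4267 + sqrt(11) ≈ 4270.3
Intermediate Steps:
b(X) = 3
n = 4267 (n = 1795 + 2472 = 4267)
P(Q, Z) = 3*Q*Z (P(Q, Z) = (Q*Z)*3 = 3*Q*Z)
w(r) = sqrt(-30 + r) (w(r) = sqrt(3*(-5)*2 + r) = sqrt(-30 + r))
n + w(j) = 4267 + sqrt(-30 + 41) = 4267 + sqrt(11)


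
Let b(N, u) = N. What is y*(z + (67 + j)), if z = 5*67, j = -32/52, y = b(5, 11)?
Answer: 26090/13 ≈ 2006.9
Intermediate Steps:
y = 5
j = -8/13 (j = -32*1/52 = -8/13 ≈ -0.61539)
z = 335
y*(z + (67 + j)) = 5*(335 + (67 - 8/13)) = 5*(335 + 863/13) = 5*(5218/13) = 26090/13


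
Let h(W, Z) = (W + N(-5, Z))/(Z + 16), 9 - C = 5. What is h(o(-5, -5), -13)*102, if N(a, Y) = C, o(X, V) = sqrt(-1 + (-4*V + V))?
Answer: 136 + 34*sqrt(14) ≈ 263.22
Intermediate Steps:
C = 4 (C = 9 - 1*5 = 9 - 5 = 4)
o(X, V) = sqrt(-1 - 3*V)
N(a, Y) = 4
h(W, Z) = (4 + W)/(16 + Z) (h(W, Z) = (W + 4)/(Z + 16) = (4 + W)/(16 + Z))
h(o(-5, -5), -13)*102 = ((4 + sqrt(-1 - 3*(-5)))/(16 - 13))*102 = ((4 + sqrt(-1 + 15))/3)*102 = ((4 + sqrt(14))/3)*102 = (4/3 + sqrt(14)/3)*102 = 136 + 34*sqrt(14)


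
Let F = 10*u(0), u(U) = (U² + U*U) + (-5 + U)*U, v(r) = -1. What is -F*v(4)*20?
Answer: 0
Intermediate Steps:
u(U) = 2*U² + U*(-5 + U) (u(U) = (U² + U²) + U*(-5 + U) = 2*U² + U*(-5 + U))
F = 0 (F = 10*(0*(-5 + 3*0)) = 10*(0*(-5 + 0)) = 10*(0*(-5)) = 10*0 = 0)
-F*v(4)*20 = -0*(-1)*20 = -0*20 = -1*0 = 0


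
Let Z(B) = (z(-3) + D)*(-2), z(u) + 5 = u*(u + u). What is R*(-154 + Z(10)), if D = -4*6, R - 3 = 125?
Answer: -16896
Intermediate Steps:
R = 128 (R = 3 + 125 = 128)
z(u) = -5 + 2*u² (z(u) = -5 + u*(u + u) = -5 + u*(2*u) = -5 + 2*u²)
D = -24
Z(B) = 22 (Z(B) = ((-5 + 2*(-3)²) - 24)*(-2) = ((-5 + 2*9) - 24)*(-2) = ((-5 + 18) - 24)*(-2) = (13 - 24)*(-2) = -11*(-2) = 22)
R*(-154 + Z(10)) = 128*(-154 + 22) = 128*(-132) = -16896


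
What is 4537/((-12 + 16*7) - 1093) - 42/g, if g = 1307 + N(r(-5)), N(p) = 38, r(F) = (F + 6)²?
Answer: -6143971/1335585 ≈ -4.6002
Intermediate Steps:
r(F) = (6 + F)²
g = 1345 (g = 1307 + 38 = 1345)
4537/((-12 + 16*7) - 1093) - 42/g = 4537/((-12 + 16*7) - 1093) - 42/1345 = 4537/((-12 + 112) - 1093) - 42*1/1345 = 4537/(100 - 1093) - 42/1345 = 4537/(-993) - 42/1345 = 4537*(-1/993) - 42/1345 = -4537/993 - 42/1345 = -6143971/1335585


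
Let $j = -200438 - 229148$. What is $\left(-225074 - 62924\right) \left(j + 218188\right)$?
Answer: $60882201204$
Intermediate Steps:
$j = -429586$ ($j = -200438 - 229148 = -429586$)
$\left(-225074 - 62924\right) \left(j + 218188\right) = \left(-225074 - 62924\right) \left(-429586 + 218188\right) = \left(-287998\right) \left(-211398\right) = 60882201204$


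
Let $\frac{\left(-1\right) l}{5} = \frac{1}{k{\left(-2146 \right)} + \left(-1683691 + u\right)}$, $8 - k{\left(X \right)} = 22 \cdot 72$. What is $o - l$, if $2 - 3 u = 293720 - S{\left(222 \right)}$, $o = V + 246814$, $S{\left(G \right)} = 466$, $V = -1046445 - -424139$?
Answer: $- \frac{2008526609091}{5349053} \approx -3.7549 \cdot 10^{5}$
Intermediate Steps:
$V = -622306$ ($V = -1046445 + 424139 = -622306$)
$o = -375492$ ($o = -622306 + 246814 = -375492$)
$u = - \frac{293252}{3}$ ($u = \frac{2}{3} - \frac{293720 - 466}{3} = \frac{2}{3} - \frac{293254}{3} = - \frac{293252}{3} \approx -97751.0$)
$k{\left(X \right)} = -1576$ ($k{\left(X \right)} = 8 - 22 \cdot 72 = 8 - 1584 = -1576$)
$l = \frac{15}{5349053}$ ($l = - \frac{5}{-1576 - \frac{5344325}{3}} = - \frac{5}{- \frac{5349053}{3}} = \left(-5\right) \left(- \frac{3}{5349053}\right) = \frac{15}{5349053} \approx 2.8042 \cdot 10^{-6}$)
$o - l = -375492 - \frac{15}{5349053} = - \frac{2008526609091}{5349053}$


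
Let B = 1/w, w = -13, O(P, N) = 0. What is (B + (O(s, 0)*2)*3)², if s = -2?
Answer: 1/169 ≈ 0.0059172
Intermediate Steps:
B = -1/13 (B = 1/(-13) = -1/13 ≈ -0.076923)
(B + (O(s, 0)*2)*3)² = (-1/13 + (0*2)*3)² = (-1/13 + 0*3)² = (-1/13 + 0)² = (-1/13)² = 1/169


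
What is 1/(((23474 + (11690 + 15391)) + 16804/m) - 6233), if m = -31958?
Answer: 15979/708212836 ≈ 2.2562e-5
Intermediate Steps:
1/(((23474 + (11690 + 15391)) + 16804/m) - 6233) = 1/(((23474 + (11690 + 15391)) + 16804/(-31958)) - 6233) = 1/(((23474 + 27081) + 16804*(-1/31958)) - 6233) = 1/((50555 - 8402/15979) - 6233) = 1/(807809943/15979 - 6233) = 1/(708212836/15979) = 15979/708212836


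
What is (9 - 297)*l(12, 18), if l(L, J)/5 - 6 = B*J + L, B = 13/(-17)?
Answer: -103680/17 ≈ -6098.8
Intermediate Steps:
B = -13/17 (B = 13*(-1/17) = -13/17 ≈ -0.76471)
l(L, J) = 30 + 5*L - 65*J/17 (l(L, J) = 30 + 5*(-13*J/17 + L) = 30 + 5*(L - 13*J/17) = 30 + (5*L - 65*J/17) = 30 + 5*L - 65*J/17)
(9 - 297)*l(12, 18) = (9 - 297)*(30 + 5*12 - 65/17*18) = -288*(30 + 60 - 1170/17) = -288*360/17 = -103680/17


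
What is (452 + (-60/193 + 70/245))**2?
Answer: 372854341924/1825201 ≈ 2.0428e+5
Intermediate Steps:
(452 + (-60/193 + 70/245))**2 = (452 + (-60*1/193 + 70*(1/245)))**2 = (452 + (-60/193 + 2/7))**2 = (452 - 34/1351)**2 = (610618/1351)**2 = 372854341924/1825201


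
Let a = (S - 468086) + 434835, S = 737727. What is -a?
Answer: -704476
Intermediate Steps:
a = 704476 (a = (737727 - 468086) + 434835 = 269641 + 434835 = 704476)
-a = -1*704476 = -704476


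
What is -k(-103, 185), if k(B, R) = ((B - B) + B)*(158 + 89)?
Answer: 25441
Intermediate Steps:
k(B, R) = 247*B (k(B, R) = (0 + B)*247 = B*247 = 247*B)
-k(-103, 185) = -247*(-103) = -1*(-25441) = 25441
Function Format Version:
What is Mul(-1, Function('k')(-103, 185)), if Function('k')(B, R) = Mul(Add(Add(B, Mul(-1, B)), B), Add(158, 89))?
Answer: 25441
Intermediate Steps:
Function('k')(B, R) = Mul(247, B) (Function('k')(B, R) = Mul(Add(0, B), 247) = Mul(B, 247) = Mul(247, B))
Mul(-1, Function('k')(-103, 185)) = Mul(-1, Mul(247, -103)) = Mul(-1, -25441) = 25441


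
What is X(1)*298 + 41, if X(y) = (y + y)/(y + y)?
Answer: 339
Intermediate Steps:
X(y) = 1 (X(y) = (2*y)/((2*y)) = (2*y)*(1/(2*y)) = 1)
X(1)*298 + 41 = 1*298 + 41 = 298 + 41 = 339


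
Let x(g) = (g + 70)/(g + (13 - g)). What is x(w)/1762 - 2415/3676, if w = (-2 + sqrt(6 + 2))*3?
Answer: -27541363/42101228 + 3*sqrt(2)/11453 ≈ -0.65380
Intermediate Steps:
w = -6 + 6*sqrt(2) (w = (-2 + sqrt(8))*3 = (-2 + 2*sqrt(2))*3 = -6 + 6*sqrt(2) ≈ 2.4853)
x(g) = 70/13 + g/13 (x(g) = (70 + g)/13 = (70 + g)*(1/13) = 70/13 + g/13)
x(w)/1762 - 2415/3676 = (70/13 + (-6 + 6*sqrt(2))/13)/1762 - 2415/3676 = (70/13 + (-6/13 + 6*sqrt(2)/13))*(1/1762) - 2415*1/3676 = (64/13 + 6*sqrt(2)/13)*(1/1762) - 2415/3676 = (32/11453 + 3*sqrt(2)/11453) - 2415/3676 = -27541363/42101228 + 3*sqrt(2)/11453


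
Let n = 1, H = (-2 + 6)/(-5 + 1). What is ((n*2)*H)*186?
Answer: -372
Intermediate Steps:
H = -1 (H = 4/(-4) = 4*(-¼) = -1)
((n*2)*H)*186 = ((1*2)*(-1))*186 = (2*(-1))*186 = -2*186 = -372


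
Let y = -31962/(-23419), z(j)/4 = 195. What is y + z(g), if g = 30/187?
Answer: 18298782/23419 ≈ 781.37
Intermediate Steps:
g = 30/187 (g = 30*(1/187) = 30/187 ≈ 0.16043)
z(j) = 780 (z(j) = 4*195 = 780)
y = 31962/23419 (y = -31962*(-1/23419) = 31962/23419 ≈ 1.3648)
y + z(g) = 31962/23419 + 780 = 18298782/23419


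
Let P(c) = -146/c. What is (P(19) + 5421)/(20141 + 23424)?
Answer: 102853/827735 ≈ 0.12426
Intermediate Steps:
(P(19) + 5421)/(20141 + 23424) = (-146/19 + 5421)/(20141 + 23424) = (-146*1/19 + 5421)/43565 = (-146/19 + 5421)*(1/43565) = (102853/19)*(1/43565) = 102853/827735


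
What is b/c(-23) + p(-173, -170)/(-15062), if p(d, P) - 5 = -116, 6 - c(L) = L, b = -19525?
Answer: -294082331/436798 ≈ -673.27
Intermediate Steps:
c(L) = 6 - L
p(d, P) = -111 (p(d, P) = 5 - 116 = -111)
b/c(-23) + p(-173, -170)/(-15062) = -19525/(6 - 1*(-23)) - 111/(-15062) = -19525/(6 + 23) - 111*(-1/15062) = -19525/29 + 111/15062 = -294082331/436798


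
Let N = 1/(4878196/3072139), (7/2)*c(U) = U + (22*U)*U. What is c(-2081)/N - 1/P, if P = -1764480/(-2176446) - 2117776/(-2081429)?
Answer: 1282990630038969819920131835/29683547008953422928 ≈ 4.3222e+7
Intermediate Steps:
P = 1380310824336/755019636889 (P = -1764480*(-1/2176446) - 2117776*(-1/2081429) = 294080/362741 + 2117776/2081429 = 1380310824336/755019636889 ≈ 1.8282)
c(U) = 2*U/7 + 44*U²/7 (c(U) = 2*(U + (22*U)*U)/7 = 2*(U + 22*U²)/7 = 2*U/7 + 44*U²/7)
N = 3072139/4878196 (N = 1/(4878196*(1/3072139)) = 1/(4878196/3072139) = 3072139/4878196 ≈ 0.62977)
c(-2081)/N - 1/P = ((2/7)*(-2081)*(1 + 22*(-2081)))/(3072139/4878196) - 1/1380310824336/755019636889 = ((2/7)*(-2081)*(1 - 45782))*(4878196/3072139) - 1*755019636889/1380310824336 = ((2/7)*(-2081)*(-45781))*(4878196/3072139) - 755019636889/1380310824336 = (190540522/7)*(4878196/3072139) - 755019636889/1380310824336 = 929494012258312/21504973 - 755019636889/1380310824336 = 1282990630038969819920131835/29683547008953422928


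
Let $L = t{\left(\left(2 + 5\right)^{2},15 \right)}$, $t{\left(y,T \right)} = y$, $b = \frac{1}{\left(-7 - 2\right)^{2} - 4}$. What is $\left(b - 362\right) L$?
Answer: $- \frac{195111}{11} \approx -17737.0$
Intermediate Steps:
$b = \frac{1}{77}$ ($b = \frac{1}{\left(-9\right)^{2} - 4} = \frac{1}{81 - 4} = \frac{1}{77} \approx 0.012987$)
$L = 49$ ($L = \left(2 + 5\right)^{2} = 7^{2} = 49$)
$\left(b - 362\right) L = \left(\frac{1}{77} - 362\right) 49 = \left(- \frac{27873}{77}\right) 49 = - \frac{195111}{11}$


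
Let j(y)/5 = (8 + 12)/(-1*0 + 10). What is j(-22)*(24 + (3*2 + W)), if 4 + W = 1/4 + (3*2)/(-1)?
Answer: 405/2 ≈ 202.50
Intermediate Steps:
j(y) = 10 (j(y) = 5*((8 + 12)/(-1*0 + 10)) = 5*(20/(0 + 10)) = 5*(20/10) = 5*(20*(⅒)) = 5*2 = 10)
W = -39/4 (W = -4 + (1/4 + (3*2)/(-1)) = -4 + (1*(¼) + 6*(-1)) = -4 + (¼ - 6) = -4 - 23/4 = -39/4 ≈ -9.7500)
j(-22)*(24 + (3*2 + W)) = 10*(24 + (3*2 - 39/4)) = 10*(24 + (6 - 39/4)) = 10*(24 - 15/4) = 10*(81/4) = 405/2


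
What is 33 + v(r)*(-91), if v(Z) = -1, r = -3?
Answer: 124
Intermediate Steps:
33 + v(r)*(-91) = 33 - 1*(-91) = 33 + 91 = 124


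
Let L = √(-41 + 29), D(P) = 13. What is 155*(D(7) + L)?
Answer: 2015 + 310*I*√3 ≈ 2015.0 + 536.94*I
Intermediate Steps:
L = 2*I*√3 (L = √(-12) = 2*I*√3 ≈ 3.4641*I)
155*(D(7) + L) = 155*(13 + 2*I*√3) = 2015 + 310*I*√3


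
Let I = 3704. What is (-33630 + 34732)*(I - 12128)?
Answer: -9283248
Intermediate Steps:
(-33630 + 34732)*(I - 12128) = (-33630 + 34732)*(3704 - 12128) = 1102*(-8424) = -9283248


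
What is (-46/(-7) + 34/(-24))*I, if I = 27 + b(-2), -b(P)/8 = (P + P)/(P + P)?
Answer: 8227/84 ≈ 97.940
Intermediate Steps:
b(P) = -8 (b(P) = -8*(P + P)/(P + P) = -8*2*P/(2*P) = -8*2*P*1/(2*P) = -8*1 = -8)
I = 19 (I = 27 - 8 = 19)
(-46/(-7) + 34/(-24))*I = (-46/(-7) + 34/(-24))*19 = (-46*(-⅐) + 34*(-1/24))*19 = (46/7 - 17/12)*19 = (433/84)*19 = 8227/84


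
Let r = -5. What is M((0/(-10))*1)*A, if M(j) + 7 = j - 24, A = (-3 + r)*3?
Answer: 744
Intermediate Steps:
A = -24 (A = (-3 - 5)*3 = -8*3 = -24)
M(j) = -31 + j (M(j) = -7 + (j - 24) = -7 + (-24 + j) = -31 + j)
M((0/(-10))*1)*A = (-31 + (0/(-10))*1)*(-24) = (-31 + (0*(-⅒))*1)*(-24) = (-31 + 0*1)*(-24) = (-31 + 0)*(-24) = -31*(-24) = 744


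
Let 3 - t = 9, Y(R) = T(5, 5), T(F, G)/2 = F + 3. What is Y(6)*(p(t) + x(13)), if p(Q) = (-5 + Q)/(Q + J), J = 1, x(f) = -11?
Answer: -704/5 ≈ -140.80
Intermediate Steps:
T(F, G) = 6 + 2*F (T(F, G) = 2*(F + 3) = 2*(3 + F) = 6 + 2*F)
Y(R) = 16 (Y(R) = 6 + 2*5 = 6 + 10 = 16)
t = -6 (t = 3 - 1*9 = 3 - 9 = -6)
p(Q) = (-5 + Q)/(1 + Q) (p(Q) = (-5 + Q)/(Q + 1) = (-5 + Q)/(1 + Q))
Y(6)*(p(t) + x(13)) = 16*((-5 - 6)/(1 - 6) - 11) = 16*(-11/(-5) - 11) = 16*(-1/5*(-11) - 11) = 16*(11/5 - 11) = 16*(-44/5) = -704/5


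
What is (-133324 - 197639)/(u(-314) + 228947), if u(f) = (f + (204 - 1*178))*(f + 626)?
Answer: -330963/139091 ≈ -2.3795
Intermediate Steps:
u(f) = (26 + f)*(626 + f) (u(f) = (f + (204 - 178))*(626 + f) = (f + 26)*(626 + f) = (26 + f)*(626 + f))
(-133324 - 197639)/(u(-314) + 228947) = (-133324 - 197639)/((16276 + (-314)² + 652*(-314)) + 228947) = -330963/((16276 + 98596 - 204728) + 228947) = -330963/(-89856 + 228947) = -330963/139091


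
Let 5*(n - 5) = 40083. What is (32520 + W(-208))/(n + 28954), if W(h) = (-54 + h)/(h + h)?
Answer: 33821455/38454624 ≈ 0.87952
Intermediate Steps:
n = 40108/5 (n = 5 + (1/5)*40083 = 5 + 40083/5 = 40108/5 ≈ 8021.6)
W(h) = (-54 + h)/(2*h) (W(h) = (-54 + h)/((2*h)) = (-54 + h)*(1/(2*h)) = (-54 + h)/(2*h))
(32520 + W(-208))/(n + 28954) = (32520 + (1/2)*(-54 - 208)/(-208))/(40108/5 + 28954) = (32520 + (1/2)*(-1/208)*(-262))/(184878/5) = (32520 + 131/208)*(5/184878) = (6764291/208)*(5/184878) = 33821455/38454624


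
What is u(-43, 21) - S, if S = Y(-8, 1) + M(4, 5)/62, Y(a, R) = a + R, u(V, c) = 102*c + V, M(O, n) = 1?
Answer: 130571/62 ≈ 2106.0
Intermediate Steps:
u(V, c) = V + 102*c
Y(a, R) = R + a
S = -433/62 (S = (1 - 8) + 1/62 = -7 + 1*(1/62) = -7 + 1/62 = -433/62 ≈ -6.9839)
u(-43, 21) - S = (-43 + 102*21) - 1*(-433/62) = (-43 + 2142) + 433/62 = 2099 + 433/62 = 130571/62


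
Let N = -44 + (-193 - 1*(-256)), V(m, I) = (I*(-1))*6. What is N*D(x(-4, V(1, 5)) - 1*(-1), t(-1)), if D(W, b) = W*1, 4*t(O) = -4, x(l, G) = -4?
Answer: -57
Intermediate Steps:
V(m, I) = -6*I (V(m, I) = -I*6 = -6*I)
t(O) = -1 (t(O) = (¼)*(-4) = -1)
D(W, b) = W
N = 19 (N = -44 + (-193 + 256) = -44 + 63 = 19)
N*D(x(-4, V(1, 5)) - 1*(-1), t(-1)) = 19*(-4 - 1*(-1)) = 19*(-4 + 1) = 19*(-3) = -57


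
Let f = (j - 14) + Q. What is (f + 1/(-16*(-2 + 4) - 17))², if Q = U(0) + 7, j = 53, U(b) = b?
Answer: 5076009/2401 ≈ 2114.1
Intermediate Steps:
Q = 7 (Q = 0 + 7 = 7)
f = 46 (f = (53 - 14) + 7 = 39 + 7 = 46)
(f + 1/(-16*(-2 + 4) - 17))² = (46 + 1/(-16*(-2 + 4) - 17))² = (46 + 1/(-16*2 - 17))² = (46 + 1/(-32 - 17))² = (46 + 1/(-49))² = (46 - 1/49)² = (2253/49)² = 5076009/2401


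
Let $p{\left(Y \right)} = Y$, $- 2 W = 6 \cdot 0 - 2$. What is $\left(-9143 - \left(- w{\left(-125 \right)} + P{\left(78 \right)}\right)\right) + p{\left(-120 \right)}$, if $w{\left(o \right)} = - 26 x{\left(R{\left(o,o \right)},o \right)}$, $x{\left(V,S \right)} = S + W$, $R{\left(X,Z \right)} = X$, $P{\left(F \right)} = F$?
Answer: $-6117$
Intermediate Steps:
$W = 1$ ($W = - \frac{6 \cdot 0 - 2}{2} = - \frac{0 - 2}{2} = \left(- \frac{1}{2}\right) \left(-2\right) = 1$)
$x{\left(V,S \right)} = 1 + S$ ($x{\left(V,S \right)} = S + 1 = 1 + S$)
$w{\left(o \right)} = -26 - 26 o$ ($w{\left(o \right)} = - 26 \left(1 + o\right) = -26 - 26 o$)
$\left(-9143 - \left(- w{\left(-125 \right)} + P{\left(78 \right)}\right)\right) + p{\left(-120 \right)} = \left(-9143 - -3146\right) - 120 = \left(-9143 + \left(\left(-26 + 3250\right) - 78\right)\right) - 120 = \left(-9143 + \left(3224 - 78\right)\right) - 120 = \left(-9143 + 3146\right) - 120 = -5997 - 120 = -6117$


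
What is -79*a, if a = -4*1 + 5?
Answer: -79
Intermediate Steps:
a = 1 (a = -4 + 5 = 1)
-79*a = -79*1 = -79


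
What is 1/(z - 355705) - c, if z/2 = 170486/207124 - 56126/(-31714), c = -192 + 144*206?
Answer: -8607652118177782133/292062028954828 ≈ -29472.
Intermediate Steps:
c = 29472 (c = -192 + 29664 = 29472)
z = 4257958657/821091317 (z = 2*(170486/207124 - 56126/(-31714)) = 2*(170486*(1/207124) - 56126*(-1/31714)) = 2*(85243/103562 + 28063/15857) = 2*(4257958657/1642182634) = 4257958657/821091317 ≈ 5.1857)
1/(z - 355705) - c = 1/(4257958657/821091317 - 355705) - 1*29472 = 1/(-292062028954828/821091317) - 29472 = -821091317/292062028954828 - 29472 = -8607652118177782133/292062028954828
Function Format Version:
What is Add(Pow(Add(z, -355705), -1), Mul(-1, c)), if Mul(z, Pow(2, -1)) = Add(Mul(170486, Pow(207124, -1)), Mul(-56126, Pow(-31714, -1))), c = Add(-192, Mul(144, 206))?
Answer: Rational(-8607652118177782133, 292062028954828) ≈ -29472.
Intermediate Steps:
c = 29472 (c = Add(-192, 29664) = 29472)
z = Rational(4257958657, 821091317) (z = Mul(2, Add(Mul(170486, Pow(207124, -1)), Mul(-56126, Pow(-31714, -1)))) = Mul(2, Add(Mul(170486, Rational(1, 207124)), Mul(-56126, Rational(-1, 31714)))) = Mul(2, Add(Rational(85243, 103562), Rational(28063, 15857))) = Mul(2, Rational(4257958657, 1642182634)) = Rational(4257958657, 821091317) ≈ 5.1857)
Add(Pow(Add(z, -355705), -1), Mul(-1, c)) = Add(Pow(Add(Rational(4257958657, 821091317), -355705), -1), Mul(-1, 29472)) = Add(Pow(Rational(-292062028954828, 821091317), -1), -29472) = Add(Rational(-821091317, 292062028954828), -29472) = Rational(-8607652118177782133, 292062028954828)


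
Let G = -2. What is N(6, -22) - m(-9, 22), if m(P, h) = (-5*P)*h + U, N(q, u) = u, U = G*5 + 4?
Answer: -1006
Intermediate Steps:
U = -6 (U = -2*5 + 4 = -10 + 4 = -6)
m(P, h) = -6 - 5*P*h (m(P, h) = (-5*P)*h - 6 = -5*P*h - 6 = -6 - 5*P*h)
N(6, -22) - m(-9, 22) = -22 - (-6 - 5*(-9)*22) = -22 - (-6 + 990) = -22 - 1*984 = -22 - 984 = -1006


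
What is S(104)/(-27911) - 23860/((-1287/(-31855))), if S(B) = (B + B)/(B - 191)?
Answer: -47323634452036/80132481 ≈ -5.9057e+5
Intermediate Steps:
S(B) = 2*B/(-191 + B) (S(B) = (2*B)/(-191 + B) = 2*B/(-191 + B))
S(104)/(-27911) - 23860/((-1287/(-31855))) = (2*104/(-191 + 104))/(-27911) - 23860/((-1287/(-31855))) = (2*104/(-87))*(-1/27911) - 23860/((-1287*(-1/31855))) = (2*104*(-1/87))*(-1/27911) - 23860/1287/31855 = -208/87*(-1/27911) - 23860*31855/1287 = 16/186789 - 760060300/1287 = -47323634452036/80132481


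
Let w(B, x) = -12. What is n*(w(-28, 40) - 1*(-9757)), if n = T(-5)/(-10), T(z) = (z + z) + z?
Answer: 29235/2 ≈ 14618.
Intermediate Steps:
T(z) = 3*z (T(z) = 2*z + z = 3*z)
n = 3/2 (n = (3*(-5))/(-10) = -15*(-1/10) = 3/2 ≈ 1.5000)
n*(w(-28, 40) - 1*(-9757)) = 3*(-12 - 1*(-9757))/2 = 3*(-12 + 9757)/2 = (3/2)*9745 = 29235/2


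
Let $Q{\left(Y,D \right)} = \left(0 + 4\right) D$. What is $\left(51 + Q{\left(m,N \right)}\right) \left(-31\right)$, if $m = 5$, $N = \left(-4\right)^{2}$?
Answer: $-3565$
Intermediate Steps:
$N = 16$
$Q{\left(Y,D \right)} = 4 D$
$\left(51 + Q{\left(m,N \right)}\right) \left(-31\right) = \left(51 + 4 \cdot 16\right) \left(-31\right) = \left(51 + 64\right) \left(-31\right) = 115 \left(-31\right) = -3565$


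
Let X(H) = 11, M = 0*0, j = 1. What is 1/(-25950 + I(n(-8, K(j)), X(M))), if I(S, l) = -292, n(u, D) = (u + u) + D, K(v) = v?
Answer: -1/26242 ≈ -3.8107e-5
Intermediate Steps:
M = 0
n(u, D) = D + 2*u (n(u, D) = 2*u + D = D + 2*u)
1/(-25950 + I(n(-8, K(j)), X(M))) = 1/(-25950 - 292) = 1/(-26242) = -1/26242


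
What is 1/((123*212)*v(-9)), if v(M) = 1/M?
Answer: -3/8692 ≈ -0.00034514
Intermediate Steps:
1/((123*212)*v(-9)) = 1/((123*212)/(-9)) = 1/(26076*(-⅑)) = 1/(-8692/3) = -3/8692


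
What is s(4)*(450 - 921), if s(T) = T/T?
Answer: -471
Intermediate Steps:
s(T) = 1
s(4)*(450 - 921) = 1*(450 - 921) = 1*(-471) = -471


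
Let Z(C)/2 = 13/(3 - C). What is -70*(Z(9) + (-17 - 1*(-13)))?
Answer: 1750/3 ≈ 583.33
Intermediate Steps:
Z(C) = 26/(3 - C) (Z(C) = 2*(13/(3 - C)) = 26/(3 - C))
-70*(Z(9) + (-17 - 1*(-13))) = -70*(-26/(-3 + 9) + (-17 - 1*(-13))) = -70*(-26/6 + (-17 + 13)) = -70*(-26*1/6 - 4) = -70*(-13/3 - 4) = -70*(-25/3) = 1750/3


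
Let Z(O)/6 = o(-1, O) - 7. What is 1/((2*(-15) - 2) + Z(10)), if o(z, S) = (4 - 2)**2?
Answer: -1/50 ≈ -0.020000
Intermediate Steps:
o(z, S) = 4 (o(z, S) = 2**2 = 4)
Z(O) = -18 (Z(O) = 6*(4 - 7) = 6*(-3) = -18)
1/((2*(-15) - 2) + Z(10)) = 1/((2*(-15) - 2) - 18) = 1/((-30 - 2) - 18) = 1/(-32 - 18) = 1/(-50) = -1/50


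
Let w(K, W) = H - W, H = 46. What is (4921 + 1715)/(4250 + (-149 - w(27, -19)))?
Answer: 1659/1009 ≈ 1.6442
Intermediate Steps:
w(K, W) = 46 - W
(4921 + 1715)/(4250 + (-149 - w(27, -19))) = (4921 + 1715)/(4250 + (-149 - (46 - 1*(-19)))) = 6636/(4250 + (-149 - (46 + 19))) = 6636/(4250 + (-149 - 1*65)) = 6636/(4250 + (-149 - 65)) = 6636/(4250 - 214) = 6636/4036 = 6636*(1/4036) = 1659/1009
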